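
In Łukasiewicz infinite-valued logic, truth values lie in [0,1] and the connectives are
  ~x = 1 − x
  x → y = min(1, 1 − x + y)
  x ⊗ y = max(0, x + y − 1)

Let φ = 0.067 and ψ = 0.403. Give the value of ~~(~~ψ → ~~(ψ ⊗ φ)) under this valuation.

0.597

~ψ = 1 − 0.403 = 0.597
~~ψ = 1 − 0.597 = 0.403
ψ ⊗ φ = max(0, 0.403 + 0.067 − 1) = max(0, -0.530) = 0.000
~(ψ ⊗ φ) = 1 − 0.000 = 1.000
~~(ψ ⊗ φ) = 1 − 1.000 = 0.000
~~ψ → ~~(ψ ⊗ φ) = min(1, 1 − 0.403 + 0.000) = min(1, 0.597) = 0.597
~(~~ψ → ~~(ψ ⊗ φ)) = 1 − 0.597 = 0.403
~~(~~ψ → ~~(ψ ⊗ φ)) = 1 − 0.403 = 0.597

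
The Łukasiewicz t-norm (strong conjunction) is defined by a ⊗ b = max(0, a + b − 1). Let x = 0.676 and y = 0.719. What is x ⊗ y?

0.395

x ⊗ y = max(0, 0.676 + 0.719 − 1) = max(0, 0.395) = 0.395
For comparison, the Gödel (minimum) t-norm min(a, b) would give 0.676.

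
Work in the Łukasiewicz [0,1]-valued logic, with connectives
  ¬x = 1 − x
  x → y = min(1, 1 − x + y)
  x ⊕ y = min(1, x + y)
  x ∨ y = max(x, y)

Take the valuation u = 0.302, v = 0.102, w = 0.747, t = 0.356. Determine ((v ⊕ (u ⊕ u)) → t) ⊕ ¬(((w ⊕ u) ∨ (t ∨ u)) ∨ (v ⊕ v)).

u ⊕ u = min(1, 0.302 + 0.302) = min(1, 0.604) = 0.604
v ⊕ (u ⊕ u) = min(1, 0.102 + 0.604) = min(1, 0.706) = 0.706
(v ⊕ (u ⊕ u)) → t = min(1, 1 − 0.706 + 0.356) = min(1, 0.650) = 0.650
w ⊕ u = min(1, 0.747 + 0.302) = min(1, 1.049) = 1.000
t ∨ u = max(0.356, 0.302) = 0.356
(w ⊕ u) ∨ (t ∨ u) = max(1.000, 0.356) = 1.000
v ⊕ v = min(1, 0.102 + 0.102) = min(1, 0.204) = 0.204
((w ⊕ u) ∨ (t ∨ u)) ∨ (v ⊕ v) = max(1.000, 0.204) = 1.000
¬(((w ⊕ u) ∨ (t ∨ u)) ∨ (v ⊕ v)) = 1 − 1.000 = 0.000
((v ⊕ (u ⊕ u)) → t) ⊕ ¬(((w ⊕ u) ∨ (t ∨ u)) ∨ (v ⊕ v)) = min(1, 0.650 + 0.000) = min(1, 0.650) = 0.650

0.650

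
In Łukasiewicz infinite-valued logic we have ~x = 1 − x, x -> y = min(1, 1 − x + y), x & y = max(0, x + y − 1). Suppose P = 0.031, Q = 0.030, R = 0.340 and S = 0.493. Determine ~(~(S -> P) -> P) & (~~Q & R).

S -> P = min(1, 1 − 0.493 + 0.031) = min(1, 0.538) = 0.538
~(S -> P) = 1 − 0.538 = 0.462
~(S -> P) -> P = min(1, 1 − 0.462 + 0.031) = min(1, 0.569) = 0.569
~(~(S -> P) -> P) = 1 − 0.569 = 0.431
~Q = 1 − 0.030 = 0.970
~~Q = 1 − 0.970 = 0.030
~~Q & R = max(0, 0.030 + 0.340 − 1) = max(0, -0.630) = 0.000
~(~(S -> P) -> P) & (~~Q & R) = max(0, 0.431 + 0.000 − 1) = max(0, -0.569) = 0.000

0.000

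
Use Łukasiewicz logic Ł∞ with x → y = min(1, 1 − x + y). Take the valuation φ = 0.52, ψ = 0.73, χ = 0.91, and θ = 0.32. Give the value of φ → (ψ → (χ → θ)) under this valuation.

1.00

χ → θ = min(1, 1 − 0.91 + 0.32) = min(1, 0.41) = 0.41
ψ → (χ → θ) = min(1, 1 − 0.73 + 0.41) = min(1, 0.68) = 0.68
φ → (ψ → (χ → θ)) = min(1, 1 − 0.52 + 0.68) = min(1, 1.16) = 1.00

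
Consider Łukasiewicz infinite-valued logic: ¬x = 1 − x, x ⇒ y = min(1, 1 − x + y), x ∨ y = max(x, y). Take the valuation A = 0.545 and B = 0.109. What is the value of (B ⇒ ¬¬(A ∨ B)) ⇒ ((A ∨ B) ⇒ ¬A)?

0.910

A ∨ B = max(0.545, 0.109) = 0.545
¬(A ∨ B) = 1 − 0.545 = 0.455
¬¬(A ∨ B) = 1 − 0.455 = 0.545
B ⇒ ¬¬(A ∨ B) = min(1, 1 − 0.109 + 0.545) = min(1, 1.436) = 1.000
¬A = 1 − 0.545 = 0.455
(A ∨ B) ⇒ ¬A = min(1, 1 − 0.545 + 0.455) = min(1, 0.910) = 0.910
(B ⇒ ¬¬(A ∨ B)) ⇒ ((A ∨ B) ⇒ ¬A) = min(1, 1 − 1.000 + 0.910) = min(1, 0.910) = 0.910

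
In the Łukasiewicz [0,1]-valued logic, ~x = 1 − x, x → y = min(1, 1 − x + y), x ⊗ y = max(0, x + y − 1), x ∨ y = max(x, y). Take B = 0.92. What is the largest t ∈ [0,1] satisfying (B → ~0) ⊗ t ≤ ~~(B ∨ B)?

~0 = 1 − 0.00 = 1.00
B → ~0 = min(1, 1 − 0.92 + 1.00) = min(1, 1.08) = 1.00
So the left factor is B → ~0 = 1.00.
B ∨ B = max(0.92, 0.92) = 0.92
~(B ∨ B) = 1 − 0.92 = 0.08
~~(B ∨ B) = 1 − 0.08 = 0.92
So the right-hand bound is ~~(B ∨ B) = 0.92.
The residuum of the Łukasiewicz t-norm gives the supremum: min(1, 1 − 1.00 + 0.92).
1 − 1.00 + 0.92 = 0.92, so t = min(1, 0.92) = 0.92.
Check: 1.00 ⊗ 0.92 = max(0, 0.92) = 0.92 ≤ 0.92.

0.92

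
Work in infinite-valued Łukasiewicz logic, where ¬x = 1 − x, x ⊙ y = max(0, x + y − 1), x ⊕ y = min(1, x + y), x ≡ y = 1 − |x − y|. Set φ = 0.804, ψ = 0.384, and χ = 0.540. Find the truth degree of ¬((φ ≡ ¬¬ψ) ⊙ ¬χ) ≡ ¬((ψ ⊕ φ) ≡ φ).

¬ψ = 1 − 0.384 = 0.616
¬¬ψ = 1 − 0.616 = 0.384
φ ≡ ¬¬ψ = 1 − |0.804 − 0.384| = 1 − 0.420 = 0.580
¬χ = 1 − 0.540 = 0.460
(φ ≡ ¬¬ψ) ⊙ ¬χ = max(0, 0.580 + 0.460 − 1) = max(0, 0.040) = 0.040
¬((φ ≡ ¬¬ψ) ⊙ ¬χ) = 1 − 0.040 = 0.960
ψ ⊕ φ = min(1, 0.384 + 0.804) = min(1, 1.188) = 1.000
(ψ ⊕ φ) ≡ φ = 1 − |1.000 − 0.804| = 1 − 0.196 = 0.804
¬((ψ ⊕ φ) ≡ φ) = 1 − 0.804 = 0.196
¬((φ ≡ ¬¬ψ) ⊙ ¬χ) ≡ ¬((ψ ⊕ φ) ≡ φ) = 1 − |0.960 − 0.196| = 1 − 0.764 = 0.236

0.236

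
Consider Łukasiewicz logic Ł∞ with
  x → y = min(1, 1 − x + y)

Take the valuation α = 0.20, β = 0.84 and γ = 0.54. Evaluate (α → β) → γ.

α → β = min(1, 1 − 0.20 + 0.84) = min(1, 1.64) = 1.00
(α → β) → γ = min(1, 1 − 1.00 + 0.54) = min(1, 0.54) = 0.54

0.54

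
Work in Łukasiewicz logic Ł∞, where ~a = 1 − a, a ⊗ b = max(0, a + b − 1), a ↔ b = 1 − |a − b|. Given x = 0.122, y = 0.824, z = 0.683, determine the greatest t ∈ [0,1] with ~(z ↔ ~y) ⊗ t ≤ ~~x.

~y = 1 − 0.824 = 0.176
z ↔ ~y = 1 − |0.683 − 0.176| = 1 − 0.507 = 0.493
~(z ↔ ~y) = 1 − 0.493 = 0.507
So the left factor is ~(z ↔ ~y) = 0.507.
~x = 1 − 0.122 = 0.878
~~x = 1 − 0.878 = 0.122
So the right-hand bound is ~~x = 0.122.
The residuum of the Łukasiewicz t-norm gives the supremum: min(1, 1 − 0.507 + 0.122).
1 − 0.507 + 0.122 = 0.615, so t = min(1, 0.615) = 0.615.
Check: 0.507 ⊗ 0.615 = max(0, 0.122) = 0.122 ≤ 0.122.

0.615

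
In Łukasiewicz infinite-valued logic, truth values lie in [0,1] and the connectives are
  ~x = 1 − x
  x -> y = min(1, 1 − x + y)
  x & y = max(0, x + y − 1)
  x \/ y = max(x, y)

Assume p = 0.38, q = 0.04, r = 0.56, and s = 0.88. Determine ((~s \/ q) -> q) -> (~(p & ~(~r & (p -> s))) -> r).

0.64

~s = 1 − 0.88 = 0.12
~s \/ q = max(0.12, 0.04) = 0.12
(~s \/ q) -> q = min(1, 1 − 0.12 + 0.04) = min(1, 0.92) = 0.92
~r = 1 − 0.56 = 0.44
p -> s = min(1, 1 − 0.38 + 0.88) = min(1, 1.50) = 1.00
~r & (p -> s) = max(0, 0.44 + 1.00 − 1) = max(0, 0.44) = 0.44
~(~r & (p -> s)) = 1 − 0.44 = 0.56
p & ~(~r & (p -> s)) = max(0, 0.38 + 0.56 − 1) = max(0, -0.06) = 0.00
~(p & ~(~r & (p -> s))) = 1 − 0.00 = 1.00
~(p & ~(~r & (p -> s))) -> r = min(1, 1 − 1.00 + 0.56) = min(1, 0.56) = 0.56
((~s \/ q) -> q) -> (~(p & ~(~r & (p -> s))) -> r) = min(1, 1 − 0.92 + 0.56) = min(1, 0.64) = 0.64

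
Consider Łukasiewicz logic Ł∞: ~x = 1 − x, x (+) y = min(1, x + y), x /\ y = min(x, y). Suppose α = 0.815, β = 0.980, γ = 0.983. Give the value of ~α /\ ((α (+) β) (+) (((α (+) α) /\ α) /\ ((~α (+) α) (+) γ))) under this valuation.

~α = 1 − 0.815 = 0.185
α (+) β = min(1, 0.815 + 0.980) = min(1, 1.795) = 1.000
α (+) α = min(1, 0.815 + 0.815) = min(1, 1.630) = 1.000
(α (+) α) /\ α = min(1.000, 0.815) = 0.815
~α (+) α = min(1, 0.185 + 0.815) = min(1, 1.000) = 1.000
(~α (+) α) (+) γ = min(1, 1.000 + 0.983) = min(1, 1.983) = 1.000
((α (+) α) /\ α) /\ ((~α (+) α) (+) γ) = min(0.815, 1.000) = 0.815
(α (+) β) (+) (((α (+) α) /\ α) /\ ((~α (+) α) (+) γ)) = min(1, 1.000 + 0.815) = min(1, 1.815) = 1.000
~α /\ ((α (+) β) (+) (((α (+) α) /\ α) /\ ((~α (+) α) (+) γ))) = min(0.185, 1.000) = 0.185

0.185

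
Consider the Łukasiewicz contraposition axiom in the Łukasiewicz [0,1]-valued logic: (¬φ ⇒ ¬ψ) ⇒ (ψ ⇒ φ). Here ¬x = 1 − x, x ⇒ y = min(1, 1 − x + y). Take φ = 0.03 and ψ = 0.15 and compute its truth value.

¬φ = 1 − 0.03 = 0.97
¬ψ = 1 − 0.15 = 0.85
¬φ ⇒ ¬ψ = min(1, 1 − 0.97 + 0.85) = min(1, 0.88) = 0.88
ψ ⇒ φ = min(1, 1 − 0.15 + 0.03) = min(1, 0.88) = 0.88
(¬φ ⇒ ¬ψ) ⇒ (ψ ⇒ φ) = min(1, 1 − 0.88 + 0.88) = min(1, 1.00) = 1.00
(As expected: an axiom of Ł∞, always 1.)

1.00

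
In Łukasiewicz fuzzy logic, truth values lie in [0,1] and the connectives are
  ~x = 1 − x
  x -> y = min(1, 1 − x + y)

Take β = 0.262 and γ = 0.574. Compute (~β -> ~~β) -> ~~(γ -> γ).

~β = 1 − 0.262 = 0.738
~~β = 1 − 0.738 = 0.262
~β -> ~~β = min(1, 1 − 0.738 + 0.262) = min(1, 0.524) = 0.524
γ -> γ = min(1, 1 − 0.574 + 0.574) = min(1, 1.000) = 1.000
~(γ -> γ) = 1 − 1.000 = 0.000
~~(γ -> γ) = 1 − 0.000 = 1.000
(~β -> ~~β) -> ~~(γ -> γ) = min(1, 1 − 0.524 + 1.000) = min(1, 1.476) = 1.000

1.000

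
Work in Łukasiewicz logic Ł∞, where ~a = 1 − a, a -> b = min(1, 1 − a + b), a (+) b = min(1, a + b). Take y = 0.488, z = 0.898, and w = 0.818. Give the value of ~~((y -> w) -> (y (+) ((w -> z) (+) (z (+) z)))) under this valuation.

y -> w = min(1, 1 − 0.488 + 0.818) = min(1, 1.330) = 1.000
w -> z = min(1, 1 − 0.818 + 0.898) = min(1, 1.080) = 1.000
z (+) z = min(1, 0.898 + 0.898) = min(1, 1.796) = 1.000
(w -> z) (+) (z (+) z) = min(1, 1.000 + 1.000) = min(1, 2.000) = 1.000
y (+) ((w -> z) (+) (z (+) z)) = min(1, 0.488 + 1.000) = min(1, 1.488) = 1.000
(y -> w) -> (y (+) ((w -> z) (+) (z (+) z))) = min(1, 1 − 1.000 + 1.000) = min(1, 1.000) = 1.000
~((y -> w) -> (y (+) ((w -> z) (+) (z (+) z)))) = 1 − 1.000 = 0.000
~~((y -> w) -> (y (+) ((w -> z) (+) (z (+) z)))) = 1 − 0.000 = 1.000

1.000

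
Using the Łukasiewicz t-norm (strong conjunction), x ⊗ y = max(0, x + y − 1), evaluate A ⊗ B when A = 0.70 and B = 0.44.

0.14

A ⊗ B = max(0, 0.70 + 0.44 − 1) = max(0, 0.14) = 0.14
For comparison, the Gödel (minimum) t-norm min(x, y) would give 0.44.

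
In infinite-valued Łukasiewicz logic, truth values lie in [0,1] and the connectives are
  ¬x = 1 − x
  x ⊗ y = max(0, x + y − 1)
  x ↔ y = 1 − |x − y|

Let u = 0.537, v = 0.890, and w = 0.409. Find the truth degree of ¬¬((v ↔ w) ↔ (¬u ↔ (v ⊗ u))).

v ↔ w = 1 − |0.890 − 0.409| = 1 − 0.481 = 0.519
¬u = 1 − 0.537 = 0.463
v ⊗ u = max(0, 0.890 + 0.537 − 1) = max(0, 0.427) = 0.427
¬u ↔ (v ⊗ u) = 1 − |0.463 − 0.427| = 1 − 0.036 = 0.964
(v ↔ w) ↔ (¬u ↔ (v ⊗ u)) = 1 − |0.519 − 0.964| = 1 − 0.445 = 0.555
¬((v ↔ w) ↔ (¬u ↔ (v ⊗ u))) = 1 − 0.555 = 0.445
¬¬((v ↔ w) ↔ (¬u ↔ (v ⊗ u))) = 1 − 0.445 = 0.555

0.555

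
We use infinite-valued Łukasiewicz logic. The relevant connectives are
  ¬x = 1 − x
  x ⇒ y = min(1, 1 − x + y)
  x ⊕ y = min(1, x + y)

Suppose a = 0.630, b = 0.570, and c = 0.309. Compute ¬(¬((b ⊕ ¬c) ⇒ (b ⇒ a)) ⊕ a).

¬c = 1 − 0.309 = 0.691
b ⊕ ¬c = min(1, 0.570 + 0.691) = min(1, 1.261) = 1.000
b ⇒ a = min(1, 1 − 0.570 + 0.630) = min(1, 1.060) = 1.000
(b ⊕ ¬c) ⇒ (b ⇒ a) = min(1, 1 − 1.000 + 1.000) = min(1, 1.000) = 1.000
¬((b ⊕ ¬c) ⇒ (b ⇒ a)) = 1 − 1.000 = 0.000
¬((b ⊕ ¬c) ⇒ (b ⇒ a)) ⊕ a = min(1, 0.000 + 0.630) = min(1, 0.630) = 0.630
¬(¬((b ⊕ ¬c) ⇒ (b ⇒ a)) ⊕ a) = 1 − 0.630 = 0.370

0.370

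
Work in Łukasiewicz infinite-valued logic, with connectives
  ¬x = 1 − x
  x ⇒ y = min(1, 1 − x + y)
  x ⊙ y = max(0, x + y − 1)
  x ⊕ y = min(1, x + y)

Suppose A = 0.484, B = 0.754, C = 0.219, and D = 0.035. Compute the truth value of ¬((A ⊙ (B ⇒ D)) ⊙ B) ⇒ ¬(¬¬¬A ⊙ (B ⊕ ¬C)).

B ⇒ D = min(1, 1 − 0.754 + 0.035) = min(1, 0.281) = 0.281
A ⊙ (B ⇒ D) = max(0, 0.484 + 0.281 − 1) = max(0, -0.235) = 0.000
(A ⊙ (B ⇒ D)) ⊙ B = max(0, 0.000 + 0.754 − 1) = max(0, -0.246) = 0.000
¬((A ⊙ (B ⇒ D)) ⊙ B) = 1 − 0.000 = 1.000
¬A = 1 − 0.484 = 0.516
¬¬A = 1 − 0.516 = 0.484
¬¬¬A = 1 − 0.484 = 0.516
¬C = 1 − 0.219 = 0.781
B ⊕ ¬C = min(1, 0.754 + 0.781) = min(1, 1.535) = 1.000
¬¬¬A ⊙ (B ⊕ ¬C) = max(0, 0.516 + 1.000 − 1) = max(0, 0.516) = 0.516
¬(¬¬¬A ⊙ (B ⊕ ¬C)) = 1 − 0.516 = 0.484
¬((A ⊙ (B ⇒ D)) ⊙ B) ⇒ ¬(¬¬¬A ⊙ (B ⊕ ¬C)) = min(1, 1 − 1.000 + 0.484) = min(1, 0.484) = 0.484

0.484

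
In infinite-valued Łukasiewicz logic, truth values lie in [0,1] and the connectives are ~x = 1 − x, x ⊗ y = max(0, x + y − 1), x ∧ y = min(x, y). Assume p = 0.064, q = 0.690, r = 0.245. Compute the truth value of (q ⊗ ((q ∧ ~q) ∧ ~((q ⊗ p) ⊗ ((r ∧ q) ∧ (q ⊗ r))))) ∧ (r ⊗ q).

0.000

~q = 1 − 0.690 = 0.310
q ∧ ~q = min(0.690, 0.310) = 0.310
q ⊗ p = max(0, 0.690 + 0.064 − 1) = max(0, -0.246) = 0.000
r ∧ q = min(0.245, 0.690) = 0.245
q ⊗ r = max(0, 0.690 + 0.245 − 1) = max(0, -0.065) = 0.000
(r ∧ q) ∧ (q ⊗ r) = min(0.245, 0.000) = 0.000
(q ⊗ p) ⊗ ((r ∧ q) ∧ (q ⊗ r)) = max(0, 0.000 + 0.000 − 1) = max(0, -1.000) = 0.000
~((q ⊗ p) ⊗ ((r ∧ q) ∧ (q ⊗ r))) = 1 − 0.000 = 1.000
(q ∧ ~q) ∧ ~((q ⊗ p) ⊗ ((r ∧ q) ∧ (q ⊗ r))) = min(0.310, 1.000) = 0.310
q ⊗ ((q ∧ ~q) ∧ ~((q ⊗ p) ⊗ ((r ∧ q) ∧ (q ⊗ r)))) = max(0, 0.690 + 0.310 − 1) = max(0, 0.000) = 0.000
r ⊗ q = max(0, 0.245 + 0.690 − 1) = max(0, -0.065) = 0.000
(q ⊗ ((q ∧ ~q) ∧ ~((q ⊗ p) ⊗ ((r ∧ q) ∧ (q ⊗ r))))) ∧ (r ⊗ q) = min(0.000, 0.000) = 0.000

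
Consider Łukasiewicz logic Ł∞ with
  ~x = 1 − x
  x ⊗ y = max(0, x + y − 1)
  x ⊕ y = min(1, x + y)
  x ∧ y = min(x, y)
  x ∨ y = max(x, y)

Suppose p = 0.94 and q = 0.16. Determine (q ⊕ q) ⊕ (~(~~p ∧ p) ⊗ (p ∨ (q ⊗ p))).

q ⊕ q = min(1, 0.16 + 0.16) = min(1, 0.32) = 0.32
~p = 1 − 0.94 = 0.06
~~p = 1 − 0.06 = 0.94
~~p ∧ p = min(0.94, 0.94) = 0.94
~(~~p ∧ p) = 1 − 0.94 = 0.06
q ⊗ p = max(0, 0.16 + 0.94 − 1) = max(0, 0.10) = 0.10
p ∨ (q ⊗ p) = max(0.94, 0.10) = 0.94
~(~~p ∧ p) ⊗ (p ∨ (q ⊗ p)) = max(0, 0.06 + 0.94 − 1) = max(0, 0.00) = 0.00
(q ⊕ q) ⊕ (~(~~p ∧ p) ⊗ (p ∨ (q ⊗ p))) = min(1, 0.32 + 0.00) = min(1, 0.32) = 0.32

0.32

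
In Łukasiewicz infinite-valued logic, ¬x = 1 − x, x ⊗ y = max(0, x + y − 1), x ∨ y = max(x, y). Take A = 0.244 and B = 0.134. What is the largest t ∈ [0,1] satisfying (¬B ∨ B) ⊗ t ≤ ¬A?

0.890

¬B = 1 − 0.134 = 0.866
¬B ∨ B = max(0.866, 0.134) = 0.866
So the left factor is ¬B ∨ B = 0.866.
¬A = 1 − 0.244 = 0.756
So the right-hand bound is ¬A = 0.756.
The residuum of the Łukasiewicz t-norm gives the supremum: min(1, 1 − 0.866 + 0.756).
1 − 0.866 + 0.756 = 0.890, so t = min(1, 0.890) = 0.890.
Check: 0.866 ⊗ 0.890 = max(0, 0.756) = 0.756 ≤ 0.756.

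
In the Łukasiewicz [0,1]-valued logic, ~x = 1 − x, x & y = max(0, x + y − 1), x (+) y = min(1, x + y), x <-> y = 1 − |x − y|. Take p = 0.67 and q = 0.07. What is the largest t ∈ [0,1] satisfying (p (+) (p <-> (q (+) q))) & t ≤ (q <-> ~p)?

0.74

q (+) q = min(1, 0.07 + 0.07) = min(1, 0.14) = 0.14
p <-> (q (+) q) = 1 − |0.67 − 0.14| = 1 − 0.53 = 0.47
p (+) (p <-> (q (+) q)) = min(1, 0.67 + 0.47) = min(1, 1.14) = 1.00
So the left factor is p (+) (p <-> (q (+) q)) = 1.00.
~p = 1 − 0.67 = 0.33
q <-> ~p = 1 − |0.07 − 0.33| = 1 − 0.26 = 0.74
So the right-hand bound is q <-> ~p = 0.74.
The residuum of the Łukasiewicz t-norm gives the supremum: min(1, 1 − 1.00 + 0.74).
1 − 1.00 + 0.74 = 0.74, so t = min(1, 0.74) = 0.74.
Check: 1.00 & 0.74 = max(0, 0.74) = 0.74 ≤ 0.74.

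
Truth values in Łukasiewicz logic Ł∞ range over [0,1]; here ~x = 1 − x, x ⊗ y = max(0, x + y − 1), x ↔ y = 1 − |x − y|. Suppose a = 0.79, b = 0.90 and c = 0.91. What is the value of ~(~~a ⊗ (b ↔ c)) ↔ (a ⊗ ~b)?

~a = 1 − 0.79 = 0.21
~~a = 1 − 0.21 = 0.79
b ↔ c = 1 − |0.90 − 0.91| = 1 − 0.01 = 0.99
~~a ⊗ (b ↔ c) = max(0, 0.79 + 0.99 − 1) = max(0, 0.78) = 0.78
~(~~a ⊗ (b ↔ c)) = 1 − 0.78 = 0.22
~b = 1 − 0.90 = 0.10
a ⊗ ~b = max(0, 0.79 + 0.10 − 1) = max(0, -0.11) = 0.00
~(~~a ⊗ (b ↔ c)) ↔ (a ⊗ ~b) = 1 − |0.22 − 0.00| = 1 − 0.22 = 0.78

0.78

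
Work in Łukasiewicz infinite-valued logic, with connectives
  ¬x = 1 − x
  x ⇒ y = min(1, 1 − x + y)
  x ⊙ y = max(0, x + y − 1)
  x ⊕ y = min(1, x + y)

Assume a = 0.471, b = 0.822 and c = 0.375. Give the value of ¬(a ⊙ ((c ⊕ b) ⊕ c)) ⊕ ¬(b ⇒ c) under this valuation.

c ⊕ b = min(1, 0.375 + 0.822) = min(1, 1.197) = 1.000
(c ⊕ b) ⊕ c = min(1, 1.000 + 0.375) = min(1, 1.375) = 1.000
a ⊙ ((c ⊕ b) ⊕ c) = max(0, 0.471 + 1.000 − 1) = max(0, 0.471) = 0.471
¬(a ⊙ ((c ⊕ b) ⊕ c)) = 1 − 0.471 = 0.529
b ⇒ c = min(1, 1 − 0.822 + 0.375) = min(1, 0.553) = 0.553
¬(b ⇒ c) = 1 − 0.553 = 0.447
¬(a ⊙ ((c ⊕ b) ⊕ c)) ⊕ ¬(b ⇒ c) = min(1, 0.529 + 0.447) = min(1, 0.976) = 0.976

0.976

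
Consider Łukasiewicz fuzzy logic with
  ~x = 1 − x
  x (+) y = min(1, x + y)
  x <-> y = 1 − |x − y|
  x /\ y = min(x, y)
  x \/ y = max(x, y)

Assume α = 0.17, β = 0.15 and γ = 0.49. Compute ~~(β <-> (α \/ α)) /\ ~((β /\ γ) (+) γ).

α \/ α = max(0.17, 0.17) = 0.17
β <-> (α \/ α) = 1 − |0.15 − 0.17| = 1 − 0.02 = 0.98
~(β <-> (α \/ α)) = 1 − 0.98 = 0.02
~~(β <-> (α \/ α)) = 1 − 0.02 = 0.98
β /\ γ = min(0.15, 0.49) = 0.15
(β /\ γ) (+) γ = min(1, 0.15 + 0.49) = min(1, 0.64) = 0.64
~((β /\ γ) (+) γ) = 1 − 0.64 = 0.36
~~(β <-> (α \/ α)) /\ ~((β /\ γ) (+) γ) = min(0.98, 0.36) = 0.36

0.36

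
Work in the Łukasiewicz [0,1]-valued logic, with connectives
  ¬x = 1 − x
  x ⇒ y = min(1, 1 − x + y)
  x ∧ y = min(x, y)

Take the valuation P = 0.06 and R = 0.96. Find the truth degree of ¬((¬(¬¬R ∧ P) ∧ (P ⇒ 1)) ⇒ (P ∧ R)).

¬R = 1 − 0.96 = 0.04
¬¬R = 1 − 0.04 = 0.96
¬¬R ∧ P = min(0.96, 0.06) = 0.06
¬(¬¬R ∧ P) = 1 − 0.06 = 0.94
P ⇒ 1 = min(1, 1 − 0.06 + 1.00) = min(1, 1.94) = 1.00
¬(¬¬R ∧ P) ∧ (P ⇒ 1) = min(0.94, 1.00) = 0.94
P ∧ R = min(0.06, 0.96) = 0.06
(¬(¬¬R ∧ P) ∧ (P ⇒ 1)) ⇒ (P ∧ R) = min(1, 1 − 0.94 + 0.06) = min(1, 0.12) = 0.12
¬((¬(¬¬R ∧ P) ∧ (P ⇒ 1)) ⇒ (P ∧ R)) = 1 − 0.12 = 0.88

0.88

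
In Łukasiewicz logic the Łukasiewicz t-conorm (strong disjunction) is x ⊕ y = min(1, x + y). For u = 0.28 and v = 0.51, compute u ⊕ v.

u ⊕ v = min(1, 0.28 + 0.51) = min(1, 0.79) = 0.79
For comparison, the Gödel t-conorm max(x, y) would give 0.51.

0.79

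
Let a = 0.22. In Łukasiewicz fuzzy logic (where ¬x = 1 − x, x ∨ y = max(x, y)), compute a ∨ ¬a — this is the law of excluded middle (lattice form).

0.78

¬a = 1 − 0.22 = 0.78
a ∨ ¬a = max(0.22, 0.78) = 0.78
(The value 0.78 < 1 shows this instance is not satisfied; not a Ł∞-tautology — its value is max(a, 1−a).)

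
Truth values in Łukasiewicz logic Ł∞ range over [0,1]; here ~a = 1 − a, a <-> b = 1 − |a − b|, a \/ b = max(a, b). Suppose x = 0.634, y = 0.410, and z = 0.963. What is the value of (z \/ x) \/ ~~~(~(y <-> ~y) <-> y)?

z \/ x = max(0.963, 0.634) = 0.963
~y = 1 − 0.410 = 0.590
y <-> ~y = 1 − |0.410 − 0.590| = 1 − 0.180 = 0.820
~(y <-> ~y) = 1 − 0.820 = 0.180
~(y <-> ~y) <-> y = 1 − |0.180 − 0.410| = 1 − 0.230 = 0.770
~(~(y <-> ~y) <-> y) = 1 − 0.770 = 0.230
~~(~(y <-> ~y) <-> y) = 1 − 0.230 = 0.770
~~~(~(y <-> ~y) <-> y) = 1 − 0.770 = 0.230
(z \/ x) \/ ~~~(~(y <-> ~y) <-> y) = max(0.963, 0.230) = 0.963

0.963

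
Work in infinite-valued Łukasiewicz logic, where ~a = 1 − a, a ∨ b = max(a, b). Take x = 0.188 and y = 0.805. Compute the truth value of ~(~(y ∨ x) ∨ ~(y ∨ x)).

y ∨ x = max(0.805, 0.188) = 0.805
~(y ∨ x) = 1 − 0.805 = 0.195
~(y ∨ x) ∨ ~(y ∨ x) = max(0.195, 0.195) = 0.195
~(~(y ∨ x) ∨ ~(y ∨ x)) = 1 − 0.195 = 0.805

0.805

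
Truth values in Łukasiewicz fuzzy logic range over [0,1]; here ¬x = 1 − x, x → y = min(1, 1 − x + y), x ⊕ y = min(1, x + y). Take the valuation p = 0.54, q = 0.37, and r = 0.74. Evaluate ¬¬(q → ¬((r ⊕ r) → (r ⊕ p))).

r ⊕ r = min(1, 0.74 + 0.74) = min(1, 1.48) = 1.00
r ⊕ p = min(1, 0.74 + 0.54) = min(1, 1.28) = 1.00
(r ⊕ r) → (r ⊕ p) = min(1, 1 − 1.00 + 1.00) = min(1, 1.00) = 1.00
¬((r ⊕ r) → (r ⊕ p)) = 1 − 1.00 = 0.00
q → ¬((r ⊕ r) → (r ⊕ p)) = min(1, 1 − 0.37 + 0.00) = min(1, 0.63) = 0.63
¬(q → ¬((r ⊕ r) → (r ⊕ p))) = 1 − 0.63 = 0.37
¬¬(q → ¬((r ⊕ r) → (r ⊕ p))) = 1 − 0.37 = 0.63

0.63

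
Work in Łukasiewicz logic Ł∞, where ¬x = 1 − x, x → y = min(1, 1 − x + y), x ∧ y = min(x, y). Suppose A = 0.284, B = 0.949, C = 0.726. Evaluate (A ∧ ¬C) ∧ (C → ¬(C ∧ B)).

0.274

¬C = 1 − 0.726 = 0.274
A ∧ ¬C = min(0.284, 0.274) = 0.274
C ∧ B = min(0.726, 0.949) = 0.726
¬(C ∧ B) = 1 − 0.726 = 0.274
C → ¬(C ∧ B) = min(1, 1 − 0.726 + 0.274) = min(1, 0.548) = 0.548
(A ∧ ¬C) ∧ (C → ¬(C ∧ B)) = min(0.274, 0.548) = 0.274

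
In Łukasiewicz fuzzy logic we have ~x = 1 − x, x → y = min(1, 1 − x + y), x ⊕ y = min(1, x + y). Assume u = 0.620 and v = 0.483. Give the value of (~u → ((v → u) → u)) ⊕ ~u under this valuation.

1.000

~u = 1 − 0.620 = 0.380
v → u = min(1, 1 − 0.483 + 0.620) = min(1, 1.137) = 1.000
(v → u) → u = min(1, 1 − 1.000 + 0.620) = min(1, 0.620) = 0.620
~u → ((v → u) → u) = min(1, 1 − 0.380 + 0.620) = min(1, 1.240) = 1.000
(~u → ((v → u) → u)) ⊕ ~u = min(1, 1.000 + 0.380) = min(1, 1.380) = 1.000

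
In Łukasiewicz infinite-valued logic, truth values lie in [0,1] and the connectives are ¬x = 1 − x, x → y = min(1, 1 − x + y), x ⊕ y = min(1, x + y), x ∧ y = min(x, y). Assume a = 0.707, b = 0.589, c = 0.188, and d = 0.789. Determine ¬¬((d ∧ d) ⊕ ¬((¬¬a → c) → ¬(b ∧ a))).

0.859

d ∧ d = min(0.789, 0.789) = 0.789
¬a = 1 − 0.707 = 0.293
¬¬a = 1 − 0.293 = 0.707
¬¬a → c = min(1, 1 − 0.707 + 0.188) = min(1, 0.481) = 0.481
b ∧ a = min(0.589, 0.707) = 0.589
¬(b ∧ a) = 1 − 0.589 = 0.411
(¬¬a → c) → ¬(b ∧ a) = min(1, 1 − 0.481 + 0.411) = min(1, 0.930) = 0.930
¬((¬¬a → c) → ¬(b ∧ a)) = 1 − 0.930 = 0.070
(d ∧ d) ⊕ ¬((¬¬a → c) → ¬(b ∧ a)) = min(1, 0.789 + 0.070) = min(1, 0.859) = 0.859
¬((d ∧ d) ⊕ ¬((¬¬a → c) → ¬(b ∧ a))) = 1 − 0.859 = 0.141
¬¬((d ∧ d) ⊕ ¬((¬¬a → c) → ¬(b ∧ a))) = 1 − 0.141 = 0.859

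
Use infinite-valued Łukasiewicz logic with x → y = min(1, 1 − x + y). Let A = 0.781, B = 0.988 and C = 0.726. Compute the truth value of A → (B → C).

B → C = min(1, 1 − 0.988 + 0.726) = min(1, 0.738) = 0.738
A → (B → C) = min(1, 1 − 0.781 + 0.738) = min(1, 0.957) = 0.957

0.957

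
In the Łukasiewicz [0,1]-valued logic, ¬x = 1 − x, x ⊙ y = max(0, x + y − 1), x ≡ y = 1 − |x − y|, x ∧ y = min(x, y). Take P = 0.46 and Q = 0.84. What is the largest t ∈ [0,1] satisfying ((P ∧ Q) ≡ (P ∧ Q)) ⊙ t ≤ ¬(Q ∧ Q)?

P ∧ Q = min(0.46, 0.84) = 0.46
(P ∧ Q) ≡ (P ∧ Q) = 1 − |0.46 − 0.46| = 1 − 0.00 = 1.00
So the left factor is (P ∧ Q) ≡ (P ∧ Q) = 1.00.
Q ∧ Q = min(0.84, 0.84) = 0.84
¬(Q ∧ Q) = 1 − 0.84 = 0.16
So the right-hand bound is ¬(Q ∧ Q) = 0.16.
The residuum of the Łukasiewicz t-norm gives the supremum: min(1, 1 − 1.00 + 0.16).
1 − 1.00 + 0.16 = 0.16, so t = min(1, 0.16) = 0.16.
Check: 1.00 ⊙ 0.16 = max(0, 0.16) = 0.16 ≤ 0.16.

0.16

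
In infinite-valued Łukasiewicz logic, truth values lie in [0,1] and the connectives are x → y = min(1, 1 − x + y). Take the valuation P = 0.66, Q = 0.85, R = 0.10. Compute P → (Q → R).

Q → R = min(1, 1 − 0.85 + 0.10) = min(1, 0.25) = 0.25
P → (Q → R) = min(1, 1 − 0.66 + 0.25) = min(1, 0.59) = 0.59

0.59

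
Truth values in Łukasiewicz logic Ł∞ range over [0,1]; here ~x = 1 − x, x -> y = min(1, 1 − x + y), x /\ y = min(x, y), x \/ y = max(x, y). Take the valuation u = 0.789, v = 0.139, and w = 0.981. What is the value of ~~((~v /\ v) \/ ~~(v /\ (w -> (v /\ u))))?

~v = 1 − 0.139 = 0.861
~v /\ v = min(0.861, 0.139) = 0.139
v /\ u = min(0.139, 0.789) = 0.139
w -> (v /\ u) = min(1, 1 − 0.981 + 0.139) = min(1, 0.158) = 0.158
v /\ (w -> (v /\ u)) = min(0.139, 0.158) = 0.139
~(v /\ (w -> (v /\ u))) = 1 − 0.139 = 0.861
~~(v /\ (w -> (v /\ u))) = 1 − 0.861 = 0.139
(~v /\ v) \/ ~~(v /\ (w -> (v /\ u))) = max(0.139, 0.139) = 0.139
~((~v /\ v) \/ ~~(v /\ (w -> (v /\ u)))) = 1 − 0.139 = 0.861
~~((~v /\ v) \/ ~~(v /\ (w -> (v /\ u)))) = 1 − 0.861 = 0.139

0.139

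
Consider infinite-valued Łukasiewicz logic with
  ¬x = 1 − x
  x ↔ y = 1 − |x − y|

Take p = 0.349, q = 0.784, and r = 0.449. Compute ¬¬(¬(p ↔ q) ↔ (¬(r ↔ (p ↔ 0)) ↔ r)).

p ↔ q = 1 − |0.349 − 0.784| = 1 − 0.435 = 0.565
¬(p ↔ q) = 1 − 0.565 = 0.435
p ↔ 0 = 1 − |0.349 − 0.000| = 1 − 0.349 = 0.651
r ↔ (p ↔ 0) = 1 − |0.449 − 0.651| = 1 − 0.202 = 0.798
¬(r ↔ (p ↔ 0)) = 1 − 0.798 = 0.202
¬(r ↔ (p ↔ 0)) ↔ r = 1 − |0.202 − 0.449| = 1 − 0.247 = 0.753
¬(p ↔ q) ↔ (¬(r ↔ (p ↔ 0)) ↔ r) = 1 − |0.435 − 0.753| = 1 − 0.318 = 0.682
¬(¬(p ↔ q) ↔ (¬(r ↔ (p ↔ 0)) ↔ r)) = 1 − 0.682 = 0.318
¬¬(¬(p ↔ q) ↔ (¬(r ↔ (p ↔ 0)) ↔ r)) = 1 − 0.318 = 0.682

0.682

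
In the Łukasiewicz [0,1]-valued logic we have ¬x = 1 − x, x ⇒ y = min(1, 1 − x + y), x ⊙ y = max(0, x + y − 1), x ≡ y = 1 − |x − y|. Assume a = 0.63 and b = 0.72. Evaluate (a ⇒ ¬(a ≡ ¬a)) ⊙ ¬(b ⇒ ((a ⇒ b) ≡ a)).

¬a = 1 − 0.63 = 0.37
a ≡ ¬a = 1 − |0.63 − 0.37| = 1 − 0.26 = 0.74
¬(a ≡ ¬a) = 1 − 0.74 = 0.26
a ⇒ ¬(a ≡ ¬a) = min(1, 1 − 0.63 + 0.26) = min(1, 0.63) = 0.63
a ⇒ b = min(1, 1 − 0.63 + 0.72) = min(1, 1.09) = 1.00
(a ⇒ b) ≡ a = 1 − |1.00 − 0.63| = 1 − 0.37 = 0.63
b ⇒ ((a ⇒ b) ≡ a) = min(1, 1 − 0.72 + 0.63) = min(1, 0.91) = 0.91
¬(b ⇒ ((a ⇒ b) ≡ a)) = 1 − 0.91 = 0.09
(a ⇒ ¬(a ≡ ¬a)) ⊙ ¬(b ⇒ ((a ⇒ b) ≡ a)) = max(0, 0.63 + 0.09 − 1) = max(0, -0.28) = 0.00

0.00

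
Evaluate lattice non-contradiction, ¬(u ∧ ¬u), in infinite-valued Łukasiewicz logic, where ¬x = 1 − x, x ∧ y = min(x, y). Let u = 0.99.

0.99

¬u = 1 − 0.99 = 0.01
u ∧ ¬u = min(0.99, 0.01) = 0.01
¬(u ∧ ¬u) = 1 − 0.01 = 0.99
(The value 0.99 < 1 shows this instance is not satisfied; not a Ł∞-tautology — its value is 1 − min(a, 1−a).)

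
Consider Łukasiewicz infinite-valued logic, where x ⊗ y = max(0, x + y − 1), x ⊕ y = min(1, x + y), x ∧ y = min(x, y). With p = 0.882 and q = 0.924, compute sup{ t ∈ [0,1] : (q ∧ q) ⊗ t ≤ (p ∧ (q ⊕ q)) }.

q ∧ q = min(0.924, 0.924) = 0.924
So the left factor is q ∧ q = 0.924.
q ⊕ q = min(1, 0.924 + 0.924) = min(1, 1.848) = 1.000
p ∧ (q ⊕ q) = min(0.882, 1.000) = 0.882
So the right-hand bound is p ∧ (q ⊕ q) = 0.882.
The residuum of the Łukasiewicz t-norm gives the supremum: min(1, 1 − 0.924 + 0.882).
1 − 0.924 + 0.882 = 0.958, so t = min(1, 0.958) = 0.958.
Check: 0.924 ⊗ 0.958 = max(0, 0.882) = 0.882 ≤ 0.882.

0.958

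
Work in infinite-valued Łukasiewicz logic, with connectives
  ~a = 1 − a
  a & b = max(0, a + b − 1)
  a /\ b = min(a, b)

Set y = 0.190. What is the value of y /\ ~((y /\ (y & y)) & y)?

y & y = max(0, 0.190 + 0.190 − 1) = max(0, -0.620) = 0.000
y /\ (y & y) = min(0.190, 0.000) = 0.000
(y /\ (y & y)) & y = max(0, 0.000 + 0.190 − 1) = max(0, -0.810) = 0.000
~((y /\ (y & y)) & y) = 1 − 0.000 = 1.000
y /\ ~((y /\ (y & y)) & y) = min(0.190, 1.000) = 0.190

0.190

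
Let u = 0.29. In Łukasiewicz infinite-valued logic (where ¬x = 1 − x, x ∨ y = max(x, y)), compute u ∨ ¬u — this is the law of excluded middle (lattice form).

¬u = 1 − 0.29 = 0.71
u ∨ ¬u = max(0.29, 0.71) = 0.71
(The value 0.71 < 1 shows this instance is not satisfied; not a Ł∞-tautology — its value is max(a, 1−a).)

0.71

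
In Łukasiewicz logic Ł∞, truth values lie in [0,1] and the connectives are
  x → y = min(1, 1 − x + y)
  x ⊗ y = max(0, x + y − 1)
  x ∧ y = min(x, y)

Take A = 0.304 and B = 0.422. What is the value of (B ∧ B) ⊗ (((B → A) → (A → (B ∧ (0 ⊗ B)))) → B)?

0.030

B ∧ B = min(0.422, 0.422) = 0.422
B → A = min(1, 1 − 0.422 + 0.304) = min(1, 0.882) = 0.882
0 ⊗ B = max(0, 0.000 + 0.422 − 1) = max(0, -0.578) = 0.000
B ∧ (0 ⊗ B) = min(0.422, 0.000) = 0.000
A → (B ∧ (0 ⊗ B)) = min(1, 1 − 0.304 + 0.000) = min(1, 0.696) = 0.696
(B → A) → (A → (B ∧ (0 ⊗ B))) = min(1, 1 − 0.882 + 0.696) = min(1, 0.814) = 0.814
((B → A) → (A → (B ∧ (0 ⊗ B)))) → B = min(1, 1 − 0.814 + 0.422) = min(1, 0.608) = 0.608
(B ∧ B) ⊗ (((B → A) → (A → (B ∧ (0 ⊗ B)))) → B) = max(0, 0.422 + 0.608 − 1) = max(0, 0.030) = 0.030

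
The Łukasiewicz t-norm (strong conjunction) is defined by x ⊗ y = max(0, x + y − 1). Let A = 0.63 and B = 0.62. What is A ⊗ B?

0.25

A ⊗ B = max(0, 0.63 + 0.62 − 1) = max(0, 0.25) = 0.25
For comparison, the Gödel (minimum) t-norm min(x, y) would give 0.62.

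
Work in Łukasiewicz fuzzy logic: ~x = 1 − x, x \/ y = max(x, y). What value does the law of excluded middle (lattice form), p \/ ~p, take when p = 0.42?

~p = 1 − 0.42 = 0.58
p \/ ~p = max(0.42, 0.58) = 0.58
(The value 0.58 < 1 shows this instance is not satisfied; not a Ł∞-tautology — its value is max(a, 1−a).)

0.58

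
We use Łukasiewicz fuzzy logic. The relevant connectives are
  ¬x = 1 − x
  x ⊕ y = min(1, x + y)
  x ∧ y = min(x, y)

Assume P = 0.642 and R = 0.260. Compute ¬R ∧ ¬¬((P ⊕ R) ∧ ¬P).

0.358

¬R = 1 − 0.260 = 0.740
P ⊕ R = min(1, 0.642 + 0.260) = min(1, 0.902) = 0.902
¬P = 1 − 0.642 = 0.358
(P ⊕ R) ∧ ¬P = min(0.902, 0.358) = 0.358
¬((P ⊕ R) ∧ ¬P) = 1 − 0.358 = 0.642
¬¬((P ⊕ R) ∧ ¬P) = 1 − 0.642 = 0.358
¬R ∧ ¬¬((P ⊕ R) ∧ ¬P) = min(0.740, 0.358) = 0.358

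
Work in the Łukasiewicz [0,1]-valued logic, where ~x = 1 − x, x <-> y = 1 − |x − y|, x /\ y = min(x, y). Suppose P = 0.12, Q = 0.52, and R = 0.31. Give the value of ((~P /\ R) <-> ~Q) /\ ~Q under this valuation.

0.48

~P = 1 − 0.12 = 0.88
~P /\ R = min(0.88, 0.31) = 0.31
~Q = 1 − 0.52 = 0.48
(~P /\ R) <-> ~Q = 1 − |0.31 − 0.48| = 1 − 0.17 = 0.83
((~P /\ R) <-> ~Q) /\ ~Q = min(0.83, 0.48) = 0.48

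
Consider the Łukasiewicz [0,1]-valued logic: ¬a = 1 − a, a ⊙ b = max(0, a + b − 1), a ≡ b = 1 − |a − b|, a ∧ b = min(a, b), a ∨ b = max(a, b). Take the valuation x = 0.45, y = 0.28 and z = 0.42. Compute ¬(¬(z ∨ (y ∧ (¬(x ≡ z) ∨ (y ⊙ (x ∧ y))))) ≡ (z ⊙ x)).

x ≡ z = 1 − |0.45 − 0.42| = 1 − 0.03 = 0.97
¬(x ≡ z) = 1 − 0.97 = 0.03
x ∧ y = min(0.45, 0.28) = 0.28
y ⊙ (x ∧ y) = max(0, 0.28 + 0.28 − 1) = max(0, -0.44) = 0.00
¬(x ≡ z) ∨ (y ⊙ (x ∧ y)) = max(0.03, 0.00) = 0.03
y ∧ (¬(x ≡ z) ∨ (y ⊙ (x ∧ y))) = min(0.28, 0.03) = 0.03
z ∨ (y ∧ (¬(x ≡ z) ∨ (y ⊙ (x ∧ y)))) = max(0.42, 0.03) = 0.42
¬(z ∨ (y ∧ (¬(x ≡ z) ∨ (y ⊙ (x ∧ y))))) = 1 − 0.42 = 0.58
z ⊙ x = max(0, 0.42 + 0.45 − 1) = max(0, -0.13) = 0.00
¬(z ∨ (y ∧ (¬(x ≡ z) ∨ (y ⊙ (x ∧ y))))) ≡ (z ⊙ x) = 1 − |0.58 − 0.00| = 1 − 0.58 = 0.42
¬(¬(z ∨ (y ∧ (¬(x ≡ z) ∨ (y ⊙ (x ∧ y))))) ≡ (z ⊙ x)) = 1 − 0.42 = 0.58

0.58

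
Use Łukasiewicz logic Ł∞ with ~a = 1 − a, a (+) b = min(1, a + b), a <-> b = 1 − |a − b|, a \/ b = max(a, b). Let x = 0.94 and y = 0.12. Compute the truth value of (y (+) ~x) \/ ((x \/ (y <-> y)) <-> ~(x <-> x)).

0.18

~x = 1 − 0.94 = 0.06
y (+) ~x = min(1, 0.12 + 0.06) = min(1, 0.18) = 0.18
y <-> y = 1 − |0.12 − 0.12| = 1 − 0.00 = 1.00
x \/ (y <-> y) = max(0.94, 1.00) = 1.00
x <-> x = 1 − |0.94 − 0.94| = 1 − 0.00 = 1.00
~(x <-> x) = 1 − 1.00 = 0.00
(x \/ (y <-> y)) <-> ~(x <-> x) = 1 − |1.00 − 0.00| = 1 − 1.00 = 0.00
(y (+) ~x) \/ ((x \/ (y <-> y)) <-> ~(x <-> x)) = max(0.18, 0.00) = 0.18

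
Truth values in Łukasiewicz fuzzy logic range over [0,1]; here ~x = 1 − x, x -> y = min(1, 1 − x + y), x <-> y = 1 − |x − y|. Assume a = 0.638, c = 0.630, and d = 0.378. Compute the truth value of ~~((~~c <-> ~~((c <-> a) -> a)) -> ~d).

0.638

~c = 1 − 0.630 = 0.370
~~c = 1 − 0.370 = 0.630
c <-> a = 1 − |0.630 − 0.638| = 1 − 0.008 = 0.992
(c <-> a) -> a = min(1, 1 − 0.992 + 0.638) = min(1, 0.646) = 0.646
~((c <-> a) -> a) = 1 − 0.646 = 0.354
~~((c <-> a) -> a) = 1 − 0.354 = 0.646
~~c <-> ~~((c <-> a) -> a) = 1 − |0.630 − 0.646| = 1 − 0.016 = 0.984
~d = 1 − 0.378 = 0.622
(~~c <-> ~~((c <-> a) -> a)) -> ~d = min(1, 1 − 0.984 + 0.622) = min(1, 0.638) = 0.638
~((~~c <-> ~~((c <-> a) -> a)) -> ~d) = 1 − 0.638 = 0.362
~~((~~c <-> ~~((c <-> a) -> a)) -> ~d) = 1 − 0.362 = 0.638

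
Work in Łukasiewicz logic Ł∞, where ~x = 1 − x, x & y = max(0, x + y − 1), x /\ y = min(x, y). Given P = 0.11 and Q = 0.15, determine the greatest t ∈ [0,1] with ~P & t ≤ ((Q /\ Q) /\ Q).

0.26

~P = 1 − 0.11 = 0.89
So the left factor is ~P = 0.89.
Q /\ Q = min(0.15, 0.15) = 0.15
(Q /\ Q) /\ Q = min(0.15, 0.15) = 0.15
So the right-hand bound is (Q /\ Q) /\ Q = 0.15.
The residuum of the Łukasiewicz t-norm gives the supremum: min(1, 1 − 0.89 + 0.15).
1 − 0.89 + 0.15 = 0.26, so t = min(1, 0.26) = 0.26.
Check: 0.89 & 0.26 = max(0, 0.15) = 0.15 ≤ 0.15.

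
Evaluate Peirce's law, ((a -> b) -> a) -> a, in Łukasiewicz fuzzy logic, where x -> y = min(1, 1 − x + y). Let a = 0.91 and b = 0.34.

a -> b = min(1, 1 − 0.91 + 0.34) = min(1, 0.43) = 0.43
(a -> b) -> a = min(1, 1 − 0.43 + 0.91) = min(1, 1.48) = 1.00
((a -> b) -> a) -> a = min(1, 1 − 1.00 + 0.91) = min(1, 0.91) = 0.91
(The value 0.91 < 1 shows this instance is not satisfied; not a Ł∞-tautology in general.)

0.91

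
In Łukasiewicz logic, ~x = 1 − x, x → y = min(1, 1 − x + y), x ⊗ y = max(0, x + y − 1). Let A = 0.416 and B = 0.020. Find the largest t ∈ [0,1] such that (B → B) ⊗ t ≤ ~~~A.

B → B = min(1, 1 − 0.020 + 0.020) = min(1, 1.000) = 1.000
So the left factor is B → B = 1.000.
~A = 1 − 0.416 = 0.584
~~A = 1 − 0.584 = 0.416
~~~A = 1 − 0.416 = 0.584
So the right-hand bound is ~~~A = 0.584.
The residuum of the Łukasiewicz t-norm gives the supremum: min(1, 1 − 1.000 + 0.584).
1 − 1.000 + 0.584 = 0.584, so t = min(1, 0.584) = 0.584.
Check: 1.000 ⊗ 0.584 = max(0, 0.584) = 0.584 ≤ 0.584.

0.584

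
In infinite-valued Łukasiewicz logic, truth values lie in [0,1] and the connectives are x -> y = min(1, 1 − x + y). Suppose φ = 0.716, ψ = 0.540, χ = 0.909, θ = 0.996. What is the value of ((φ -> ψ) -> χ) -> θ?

φ -> ψ = min(1, 1 − 0.716 + 0.540) = min(1, 0.824) = 0.824
(φ -> ψ) -> χ = min(1, 1 − 0.824 + 0.909) = min(1, 1.085) = 1.000
((φ -> ψ) -> χ) -> θ = min(1, 1 − 1.000 + 0.996) = min(1, 0.996) = 0.996

0.996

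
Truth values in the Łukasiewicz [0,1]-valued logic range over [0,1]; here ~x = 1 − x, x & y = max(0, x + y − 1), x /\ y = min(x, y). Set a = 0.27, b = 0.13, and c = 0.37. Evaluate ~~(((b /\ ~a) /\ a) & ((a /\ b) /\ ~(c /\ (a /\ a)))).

~a = 1 − 0.27 = 0.73
b /\ ~a = min(0.13, 0.73) = 0.13
(b /\ ~a) /\ a = min(0.13, 0.27) = 0.13
a /\ b = min(0.27, 0.13) = 0.13
a /\ a = min(0.27, 0.27) = 0.27
c /\ (a /\ a) = min(0.37, 0.27) = 0.27
~(c /\ (a /\ a)) = 1 − 0.27 = 0.73
(a /\ b) /\ ~(c /\ (a /\ a)) = min(0.13, 0.73) = 0.13
((b /\ ~a) /\ a) & ((a /\ b) /\ ~(c /\ (a /\ a))) = max(0, 0.13 + 0.13 − 1) = max(0, -0.74) = 0.00
~(((b /\ ~a) /\ a) & ((a /\ b) /\ ~(c /\ (a /\ a)))) = 1 − 0.00 = 1.00
~~(((b /\ ~a) /\ a) & ((a /\ b) /\ ~(c /\ (a /\ a)))) = 1 − 1.00 = 0.00

0.00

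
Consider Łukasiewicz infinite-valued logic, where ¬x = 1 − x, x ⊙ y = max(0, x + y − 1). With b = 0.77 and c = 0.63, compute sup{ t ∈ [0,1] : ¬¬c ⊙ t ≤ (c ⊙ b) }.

¬c = 1 − 0.63 = 0.37
¬¬c = 1 − 0.37 = 0.63
So the left factor is ¬¬c = 0.63.
c ⊙ b = max(0, 0.63 + 0.77 − 1) = max(0, 0.40) = 0.40
So the right-hand bound is c ⊙ b = 0.40.
The residuum of the Łukasiewicz t-norm gives the supremum: min(1, 1 − 0.63 + 0.40).
1 − 0.63 + 0.40 = 0.77, so t = min(1, 0.77) = 0.77.
Check: 0.63 ⊙ 0.77 = max(0, 0.40) = 0.40 ≤ 0.40.

0.77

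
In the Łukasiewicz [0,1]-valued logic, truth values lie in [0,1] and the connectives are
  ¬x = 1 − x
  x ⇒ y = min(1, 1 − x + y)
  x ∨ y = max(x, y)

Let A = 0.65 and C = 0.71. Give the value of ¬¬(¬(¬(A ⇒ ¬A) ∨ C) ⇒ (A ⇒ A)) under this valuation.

¬A = 1 − 0.65 = 0.35
A ⇒ ¬A = min(1, 1 − 0.65 + 0.35) = min(1, 0.70) = 0.70
¬(A ⇒ ¬A) = 1 − 0.70 = 0.30
¬(A ⇒ ¬A) ∨ C = max(0.30, 0.71) = 0.71
¬(¬(A ⇒ ¬A) ∨ C) = 1 − 0.71 = 0.29
A ⇒ A = min(1, 1 − 0.65 + 0.65) = min(1, 1.00) = 1.00
¬(¬(A ⇒ ¬A) ∨ C) ⇒ (A ⇒ A) = min(1, 1 − 0.29 + 1.00) = min(1, 1.71) = 1.00
¬(¬(¬(A ⇒ ¬A) ∨ C) ⇒ (A ⇒ A)) = 1 − 1.00 = 0.00
¬¬(¬(¬(A ⇒ ¬A) ∨ C) ⇒ (A ⇒ A)) = 1 − 0.00 = 1.00

1.00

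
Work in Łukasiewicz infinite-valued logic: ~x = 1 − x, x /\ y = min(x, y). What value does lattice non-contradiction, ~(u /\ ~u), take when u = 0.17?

0.83

~u = 1 − 0.17 = 0.83
u /\ ~u = min(0.17, 0.83) = 0.17
~(u /\ ~u) = 1 − 0.17 = 0.83
(The value 0.83 < 1 shows this instance is not satisfied; not a Ł∞-tautology — its value is 1 − min(a, 1−a).)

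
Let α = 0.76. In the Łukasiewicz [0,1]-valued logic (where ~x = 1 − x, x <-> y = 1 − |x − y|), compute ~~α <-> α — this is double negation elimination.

~α = 1 − 0.76 = 0.24
~~α = 1 − 0.24 = 0.76
~~α <-> α = 1 − |0.76 − 0.76| = 1 − 0.00 = 1.00
(As expected: always 1 in Ł∞ since negation is involutive.)

1.00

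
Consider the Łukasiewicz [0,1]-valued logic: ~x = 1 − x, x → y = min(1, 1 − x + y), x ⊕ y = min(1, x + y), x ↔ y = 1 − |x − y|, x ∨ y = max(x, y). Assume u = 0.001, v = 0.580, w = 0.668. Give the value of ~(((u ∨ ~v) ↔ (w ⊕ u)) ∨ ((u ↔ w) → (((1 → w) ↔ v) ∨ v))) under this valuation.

~v = 1 − 0.580 = 0.420
u ∨ ~v = max(0.001, 0.420) = 0.420
w ⊕ u = min(1, 0.668 + 0.001) = min(1, 0.669) = 0.669
(u ∨ ~v) ↔ (w ⊕ u) = 1 − |0.420 − 0.669| = 1 − 0.249 = 0.751
u ↔ w = 1 − |0.001 − 0.668| = 1 − 0.667 = 0.333
1 → w = min(1, 1 − 1.000 + 0.668) = min(1, 0.668) = 0.668
(1 → w) ↔ v = 1 − |0.668 − 0.580| = 1 − 0.088 = 0.912
((1 → w) ↔ v) ∨ v = max(0.912, 0.580) = 0.912
(u ↔ w) → (((1 → w) ↔ v) ∨ v) = min(1, 1 − 0.333 + 0.912) = min(1, 1.579) = 1.000
((u ∨ ~v) ↔ (w ⊕ u)) ∨ ((u ↔ w) → (((1 → w) ↔ v) ∨ v)) = max(0.751, 1.000) = 1.000
~(((u ∨ ~v) ↔ (w ⊕ u)) ∨ ((u ↔ w) → (((1 → w) ↔ v) ∨ v))) = 1 − 1.000 = 0.000

0.000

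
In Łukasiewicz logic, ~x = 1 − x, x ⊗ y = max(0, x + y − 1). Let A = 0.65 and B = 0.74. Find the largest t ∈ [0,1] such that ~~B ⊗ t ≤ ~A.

~B = 1 − 0.74 = 0.26
~~B = 1 − 0.26 = 0.74
So the left factor is ~~B = 0.74.
~A = 1 − 0.65 = 0.35
So the right-hand bound is ~A = 0.35.
The residuum of the Łukasiewicz t-norm gives the supremum: min(1, 1 − 0.74 + 0.35).
1 − 0.74 + 0.35 = 0.61, so t = min(1, 0.61) = 0.61.
Check: 0.74 ⊗ 0.61 = max(0, 0.35) = 0.35 ≤ 0.35.

0.61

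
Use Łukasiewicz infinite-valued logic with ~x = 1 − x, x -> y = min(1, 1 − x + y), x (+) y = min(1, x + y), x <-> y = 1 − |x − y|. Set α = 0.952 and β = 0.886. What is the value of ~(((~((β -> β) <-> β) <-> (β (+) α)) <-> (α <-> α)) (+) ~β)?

β -> β = min(1, 1 − 0.886 + 0.886) = min(1, 1.000) = 1.000
(β -> β) <-> β = 1 − |1.000 − 0.886| = 1 − 0.114 = 0.886
~((β -> β) <-> β) = 1 − 0.886 = 0.114
β (+) α = min(1, 0.886 + 0.952) = min(1, 1.838) = 1.000
~((β -> β) <-> β) <-> (β (+) α) = 1 − |0.114 − 1.000| = 1 − 0.886 = 0.114
α <-> α = 1 − |0.952 − 0.952| = 1 − 0.000 = 1.000
(~((β -> β) <-> β) <-> (β (+) α)) <-> (α <-> α) = 1 − |0.114 − 1.000| = 1 − 0.886 = 0.114
~β = 1 − 0.886 = 0.114
((~((β -> β) <-> β) <-> (β (+) α)) <-> (α <-> α)) (+) ~β = min(1, 0.114 + 0.114) = min(1, 0.228) = 0.228
~(((~((β -> β) <-> β) <-> (β (+) α)) <-> (α <-> α)) (+) ~β) = 1 − 0.228 = 0.772

0.772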